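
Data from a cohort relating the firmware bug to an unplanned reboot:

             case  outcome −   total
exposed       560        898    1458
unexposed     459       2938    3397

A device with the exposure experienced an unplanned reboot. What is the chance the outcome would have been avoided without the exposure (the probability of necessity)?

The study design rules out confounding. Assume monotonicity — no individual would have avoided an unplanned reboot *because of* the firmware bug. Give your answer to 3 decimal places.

p₁ = P(outcome | exposed) = 560/1458 = 0.38409
p₀ = P(outcome | unexposed) = 459/3397 = 0.13512
Under exogeneity and monotonicity, PN = (p₁ − p₀) / p₁.
PN = (0.38409 − 0.13512) / 0.38409 = 0.24897 / 0.38409 ≈ 0.6482

PN ≈ 0.648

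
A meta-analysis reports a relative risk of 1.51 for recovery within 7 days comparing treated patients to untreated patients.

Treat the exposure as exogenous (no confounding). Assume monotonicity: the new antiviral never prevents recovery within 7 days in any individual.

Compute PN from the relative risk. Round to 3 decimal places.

Under exogeneity and monotonicity, PN = (RR − 1) / RR = 1 − 1/RR.
PN = (1.51 − 1) / 1.51 = 0.51 / 1.51 ≈ 0.3377

PN ≈ 0.338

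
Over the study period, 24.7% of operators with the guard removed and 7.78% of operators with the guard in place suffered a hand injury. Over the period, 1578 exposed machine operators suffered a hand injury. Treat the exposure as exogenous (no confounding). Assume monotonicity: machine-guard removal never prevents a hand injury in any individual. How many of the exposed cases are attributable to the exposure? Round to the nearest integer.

about 1081 cases

p₁ = 0.247, p₀ = 0.0778.
PN = (p₁ − p₀)/p₁ = (0.247 − 0.0778) / 0.247 ≈ 0.68502.
Attributable cases ≈ PN × (exposed cases) = 0.68502 × 1578 ≈ 1080.96.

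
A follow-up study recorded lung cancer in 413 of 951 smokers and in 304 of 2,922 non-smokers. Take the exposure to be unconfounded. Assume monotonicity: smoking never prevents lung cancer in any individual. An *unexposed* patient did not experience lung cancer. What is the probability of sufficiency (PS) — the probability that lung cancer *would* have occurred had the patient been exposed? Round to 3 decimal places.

PS ≈ 0.369

p₁ = P(outcome | exposed) = 413/951 = 0.43428
p₀ = P(outcome | unexposed) = 304/2922 = 0.10404
Under exogeneity and monotonicity, PS = (p₁ − p₀) / (1 − p₀).
PS = (0.43428 − 0.10404) / (1 − 0.10404) = 0.33024 / 0.89596 ≈ 0.3686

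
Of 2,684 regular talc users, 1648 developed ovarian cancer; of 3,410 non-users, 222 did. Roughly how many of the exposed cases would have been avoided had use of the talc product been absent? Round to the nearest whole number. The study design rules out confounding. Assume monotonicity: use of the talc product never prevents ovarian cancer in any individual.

p₁ = P(outcome | exposed) = 1648/2684 = 0.61401
p₀ = P(outcome | unexposed) = 222/3410 = 0.065103
PN = (p₁ − p₀)/p₁ = (0.61401 − 0.065103) / 0.61401 ≈ 0.89397.
Attributable cases ≈ PN × (exposed cases) = 0.89397 × 1648 ≈ 1473.26.

about 1473 cases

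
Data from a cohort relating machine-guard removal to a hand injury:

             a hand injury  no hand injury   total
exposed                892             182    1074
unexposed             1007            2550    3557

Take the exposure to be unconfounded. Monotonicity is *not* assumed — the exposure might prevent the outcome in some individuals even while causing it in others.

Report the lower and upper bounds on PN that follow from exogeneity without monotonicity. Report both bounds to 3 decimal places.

0.659 ≤ PN ≤ 0.863

p₁ = P(outcome | exposed) = 892/1074 = 0.83054
p₀ = P(outcome | unexposed) = 1007/3557 = 0.2831
Under exogeneity alone the bounds on PN are max{0,(p₁−p₀)/p₁} ≤ PN ≤ min{1,(1−p₀)/p₁}.
  lower = (p₁ − p₀)/p₁ = 0.54744 / 0.83054 ≈ 0.6591
  upper = min{1, (1 − p₀)/p₁} = 0.7169 / 0.83054 ≈ 0.8632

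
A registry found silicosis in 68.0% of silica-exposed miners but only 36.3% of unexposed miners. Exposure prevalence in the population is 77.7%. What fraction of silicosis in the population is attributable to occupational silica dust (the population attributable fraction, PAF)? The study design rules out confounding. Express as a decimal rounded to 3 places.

PAF ≈ 0.404

p₁ = 0.68, p₀ = 0.363.
Overall risk P(Y=1) = π·p₁ + (1−π)·p₀ = 0.777×0.68 + 0.223×0.363 = 0.60931.
Under exogeneity, PAF = [P(Y=1) − p₀] / P(Y=1).
PAF = (0.60931 − 0.363) / 0.60931 ≈ 0.4042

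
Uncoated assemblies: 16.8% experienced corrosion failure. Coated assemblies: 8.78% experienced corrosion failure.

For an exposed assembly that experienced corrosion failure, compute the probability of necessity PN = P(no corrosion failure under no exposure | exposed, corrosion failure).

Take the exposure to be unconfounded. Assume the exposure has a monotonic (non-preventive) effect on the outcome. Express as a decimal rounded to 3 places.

p₁ = 0.168, p₀ = 0.0878.
Under exogeneity and monotonicity, PN = (p₁ − p₀) / p₁.
PN = (0.168 − 0.0878) / 0.168 = 0.0802 / 0.168 ≈ 0.4774

PN ≈ 0.477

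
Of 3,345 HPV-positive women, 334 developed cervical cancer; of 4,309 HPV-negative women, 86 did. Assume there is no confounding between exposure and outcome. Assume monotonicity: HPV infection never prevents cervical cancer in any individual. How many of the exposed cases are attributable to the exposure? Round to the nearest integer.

p₁ = P(outcome | exposed) = 334/3345 = 0.099851
p₀ = P(outcome | unexposed) = 86/4309 = 0.019958
PN = (p₁ − p₀)/p₁ = (0.099851 − 0.019958) / 0.099851 ≈ 0.80012.
Attributable cases ≈ PN × (exposed cases) = 0.80012 × 334 ≈ 267.24.

about 267 cases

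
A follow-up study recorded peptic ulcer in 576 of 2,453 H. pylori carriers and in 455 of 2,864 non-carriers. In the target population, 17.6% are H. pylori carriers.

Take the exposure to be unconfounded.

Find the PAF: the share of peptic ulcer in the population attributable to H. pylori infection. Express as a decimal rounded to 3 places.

PAF ≈ 0.078

p₁ = P(outcome | exposed) = 576/2453 = 0.23481
p₀ = P(outcome | unexposed) = 455/2864 = 0.15887
Overall risk P(Y=1) = π·p₁ + (1−π)·p₀ = 0.176×0.23481 + 0.824×0.15887 = 0.17224.
Under exogeneity, PAF = [P(Y=1) − p₀] / P(Y=1).
PAF = (0.17224 − 0.15887) / 0.17224 ≈ 0.0776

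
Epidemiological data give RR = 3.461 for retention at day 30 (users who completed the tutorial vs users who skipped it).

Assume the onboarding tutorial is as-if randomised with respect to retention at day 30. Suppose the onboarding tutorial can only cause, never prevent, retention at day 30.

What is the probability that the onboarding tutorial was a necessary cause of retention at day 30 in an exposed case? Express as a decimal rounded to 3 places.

PN ≈ 0.711

Under exogeneity and monotonicity, PN = (RR − 1) / RR = 1 − 1/RR.
PN = (3.461 − 1) / 3.461 = 2.461 / 3.461 ≈ 0.7111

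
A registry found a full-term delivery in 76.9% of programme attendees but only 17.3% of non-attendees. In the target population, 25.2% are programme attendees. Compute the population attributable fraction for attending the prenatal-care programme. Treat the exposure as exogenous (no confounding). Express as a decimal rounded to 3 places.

p₁ = 0.769, p₀ = 0.173.
Overall risk P(Y=1) = π·p₁ + (1−π)·p₀ = 0.252×0.769 + 0.748×0.173 = 0.32319.
Under exogeneity, PAF = [P(Y=1) − p₀] / P(Y=1).
PAF = (0.32319 − 0.173) / 0.32319 ≈ 0.4647

PAF ≈ 0.465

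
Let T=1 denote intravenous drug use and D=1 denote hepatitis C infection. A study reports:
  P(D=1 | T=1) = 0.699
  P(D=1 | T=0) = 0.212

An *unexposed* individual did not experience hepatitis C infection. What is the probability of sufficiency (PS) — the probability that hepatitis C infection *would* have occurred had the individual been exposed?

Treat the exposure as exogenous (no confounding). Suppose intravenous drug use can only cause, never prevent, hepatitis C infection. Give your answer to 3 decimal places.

Let p₁ = 0.699, p₀ = 0.212.
Under exogeneity and monotonicity, PS = (p₁ − p₀) / (1 − p₀).
PS = (0.699 − 0.212) / (1 − 0.212) = 0.487 / 0.788 ≈ 0.6180

PS ≈ 0.618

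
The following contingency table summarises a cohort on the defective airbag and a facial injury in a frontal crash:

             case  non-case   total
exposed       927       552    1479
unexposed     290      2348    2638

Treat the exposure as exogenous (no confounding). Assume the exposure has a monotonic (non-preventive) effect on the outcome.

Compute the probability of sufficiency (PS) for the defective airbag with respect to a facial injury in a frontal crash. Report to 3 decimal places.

p₁ = P(outcome | exposed) = 927/1479 = 0.62677
p₀ = P(outcome | unexposed) = 290/2638 = 0.10993
Under exogeneity and monotonicity, PS = (p₁ − p₀) / (1 − p₀).
PS = (0.62677 − 0.10993) / (1 − 0.10993) = 0.51684 / 0.89007 ≈ 0.5807

PS ≈ 0.581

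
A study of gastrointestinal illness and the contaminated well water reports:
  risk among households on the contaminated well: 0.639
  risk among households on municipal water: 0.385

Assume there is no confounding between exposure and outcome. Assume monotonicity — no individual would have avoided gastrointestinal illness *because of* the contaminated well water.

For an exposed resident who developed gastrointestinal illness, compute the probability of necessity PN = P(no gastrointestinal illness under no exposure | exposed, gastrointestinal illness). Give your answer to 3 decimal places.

Let p₁ = 0.639, p₀ = 0.385.
Under exogeneity and monotonicity, PN = (p₁ − p₀) / p₁.
PN = (0.639 − 0.385) / 0.639 = 0.254 / 0.639 ≈ 0.3975

PN ≈ 0.397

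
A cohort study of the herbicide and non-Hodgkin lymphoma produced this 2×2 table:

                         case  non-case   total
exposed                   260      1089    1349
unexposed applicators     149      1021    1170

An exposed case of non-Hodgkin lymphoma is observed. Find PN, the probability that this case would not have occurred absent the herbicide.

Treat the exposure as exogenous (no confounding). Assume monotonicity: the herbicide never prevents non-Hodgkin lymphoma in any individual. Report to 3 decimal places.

PN ≈ 0.339

p₁ = P(outcome | exposed) = 260/1349 = 0.19274
p₀ = P(outcome | unexposed) = 149/1170 = 0.12735
Under exogeneity and monotonicity, PN = (p₁ − p₀)/p₁.
PN = (0.19274 − 0.12735) / 0.19274 ≈ 0.3392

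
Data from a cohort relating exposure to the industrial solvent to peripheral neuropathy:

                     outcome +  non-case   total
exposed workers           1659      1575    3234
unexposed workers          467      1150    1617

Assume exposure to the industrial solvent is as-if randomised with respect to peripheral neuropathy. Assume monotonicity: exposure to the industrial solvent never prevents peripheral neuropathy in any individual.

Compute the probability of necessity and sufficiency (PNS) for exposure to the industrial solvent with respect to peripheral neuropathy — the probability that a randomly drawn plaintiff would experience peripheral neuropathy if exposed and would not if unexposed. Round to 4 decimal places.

p₁ = P(outcome | exposed) = 1659/3234 = 0.51299
p₀ = P(outcome | unexposed) = 467/1617 = 0.28881
Under exogeneity and monotonicity, PNS = p₁ − p₀.
PNS = 0.51299 − 0.28881 = 0.22418

PNS ≈ 0.2242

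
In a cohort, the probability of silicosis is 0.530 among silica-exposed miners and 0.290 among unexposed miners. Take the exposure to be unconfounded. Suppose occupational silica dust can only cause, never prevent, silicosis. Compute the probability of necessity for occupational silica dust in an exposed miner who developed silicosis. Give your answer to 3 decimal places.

PN ≈ 0.453

Let p₁ = 0.53, p₀ = 0.29.
Under exogeneity and monotonicity, PN = (p₁ − p₀) / p₁.
PN = (0.53 − 0.29) / 0.53 = 0.24 / 0.53 ≈ 0.4528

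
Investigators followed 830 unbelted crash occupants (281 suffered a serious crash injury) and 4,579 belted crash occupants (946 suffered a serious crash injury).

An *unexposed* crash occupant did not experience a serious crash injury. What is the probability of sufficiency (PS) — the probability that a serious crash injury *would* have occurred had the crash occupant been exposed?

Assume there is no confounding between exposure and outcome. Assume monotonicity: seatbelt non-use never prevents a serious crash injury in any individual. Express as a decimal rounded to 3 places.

p₁ = P(outcome | exposed) = 281/830 = 0.33855
p₀ = P(outcome | unexposed) = 946/4579 = 0.2066
Under exogeneity and monotonicity, PS = (p₁ − p₀) / (1 − p₀).
PS = (0.33855 − 0.2066) / (1 − 0.2066) = 0.13196 / 0.7934 ≈ 0.1663

PS ≈ 0.166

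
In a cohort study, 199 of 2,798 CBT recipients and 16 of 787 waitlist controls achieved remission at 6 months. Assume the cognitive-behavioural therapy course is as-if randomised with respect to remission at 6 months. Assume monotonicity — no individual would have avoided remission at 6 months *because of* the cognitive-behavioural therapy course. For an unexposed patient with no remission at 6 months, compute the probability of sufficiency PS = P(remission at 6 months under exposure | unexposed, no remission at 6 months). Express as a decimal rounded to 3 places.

p₁ = P(outcome | exposed) = 199/2798 = 0.071122
p₀ = P(outcome | unexposed) = 16/787 = 0.02033
Under exogeneity and monotonicity, PS = (p₁ − p₀) / (1 − p₀).
PS = (0.071122 − 0.02033) / (1 − 0.02033) = 0.050792 / 0.97967 ≈ 0.0518

PS ≈ 0.052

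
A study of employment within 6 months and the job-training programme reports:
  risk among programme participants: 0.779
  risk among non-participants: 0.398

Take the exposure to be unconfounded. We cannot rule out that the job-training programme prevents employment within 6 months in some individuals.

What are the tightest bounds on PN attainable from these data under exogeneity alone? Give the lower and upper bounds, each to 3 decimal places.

0.489 ≤ PN ≤ 0.773

Let p₁ = 0.779, p₀ = 0.398.
Under exogeneity alone the bounds on PN are max{0,(p₁−p₀)/p₁} ≤ PN ≤ min{1,(1−p₀)/p₁}.
  lower = (p₁ − p₀)/p₁ = 0.381 / 0.779 ≈ 0.4891
  upper = min{1, (1 − p₀)/p₁} = 0.602 / 0.779 ≈ 0.7728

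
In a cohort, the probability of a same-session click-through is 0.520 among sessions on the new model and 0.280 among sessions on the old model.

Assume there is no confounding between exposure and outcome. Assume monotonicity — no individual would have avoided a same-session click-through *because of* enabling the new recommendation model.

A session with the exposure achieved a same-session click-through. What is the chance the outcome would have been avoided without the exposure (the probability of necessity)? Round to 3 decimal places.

PN ≈ 0.462

Let p₁ = 0.52, p₀ = 0.28.
Under exogeneity and monotonicity, PN = (p₁ − p₀) / p₁.
PN = (0.52 − 0.28) / 0.52 = 0.24 / 0.52 ≈ 0.4615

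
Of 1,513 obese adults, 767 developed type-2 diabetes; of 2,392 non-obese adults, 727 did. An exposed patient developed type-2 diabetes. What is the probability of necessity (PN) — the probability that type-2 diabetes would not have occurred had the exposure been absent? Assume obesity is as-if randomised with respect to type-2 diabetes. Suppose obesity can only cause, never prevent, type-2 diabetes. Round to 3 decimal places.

p₁ = P(outcome | exposed) = 767/1513 = 0.50694
p₀ = P(outcome | unexposed) = 727/2392 = 0.30393
Under exogeneity and monotonicity, PN = (p₁ − p₀) / p₁.
PN = (0.50694 − 0.30393) / 0.50694 = 0.20301 / 0.50694 ≈ 0.4005

PN ≈ 0.400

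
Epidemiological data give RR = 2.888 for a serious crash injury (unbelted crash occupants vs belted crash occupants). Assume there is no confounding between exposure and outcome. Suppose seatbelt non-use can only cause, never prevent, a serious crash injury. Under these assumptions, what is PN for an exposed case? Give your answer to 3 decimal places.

PN ≈ 0.654

Under exogeneity and monotonicity, PN = (RR − 1) / RR = 1 − 1/RR.
PN = (2.888 − 1) / 2.888 = 1.888 / 2.888 ≈ 0.6537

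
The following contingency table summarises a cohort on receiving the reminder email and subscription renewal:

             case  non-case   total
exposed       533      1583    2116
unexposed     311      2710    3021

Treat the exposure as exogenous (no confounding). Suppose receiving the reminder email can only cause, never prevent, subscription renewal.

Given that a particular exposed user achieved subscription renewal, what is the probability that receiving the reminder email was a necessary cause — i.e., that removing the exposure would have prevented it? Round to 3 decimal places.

PN ≈ 0.591

p₁ = P(outcome | exposed) = 533/2116 = 0.25189
p₀ = P(outcome | unexposed) = 311/3021 = 0.10295
Under exogeneity and monotonicity, PN = (p₁ − p₀) / p₁.
PN = (0.25189 − 0.10295) / 0.25189 = 0.14894 / 0.25189 ≈ 0.5913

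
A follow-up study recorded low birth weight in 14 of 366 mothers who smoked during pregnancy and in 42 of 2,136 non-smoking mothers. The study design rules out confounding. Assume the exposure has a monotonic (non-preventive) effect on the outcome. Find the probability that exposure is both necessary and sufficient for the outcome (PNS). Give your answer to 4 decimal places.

PNS ≈ 0.0186

p₁ = P(outcome | exposed) = 14/366 = 0.038251
p₀ = P(outcome | unexposed) = 42/2136 = 0.019663
Under exogeneity and monotonicity, PNS = p₁ − p₀.
PNS = 0.038251 − 0.019663 = 0.018588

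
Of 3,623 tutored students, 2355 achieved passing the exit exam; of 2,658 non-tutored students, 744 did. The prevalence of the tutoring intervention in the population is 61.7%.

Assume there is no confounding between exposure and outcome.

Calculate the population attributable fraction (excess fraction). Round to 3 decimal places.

PAF ≈ 0.449

p₁ = P(outcome | exposed) = 2355/3623 = 0.65001
p₀ = P(outcome | unexposed) = 744/2658 = 0.27991
Overall risk P(Y=1) = π·p₁ + (1−π)·p₀ = 0.617×0.65001 + 0.383×0.27991 = 0.50826.
Under exogeneity, PAF = [P(Y=1) − p₀] / P(Y=1).
PAF = (0.50826 − 0.27991) / 0.50826 ≈ 0.4493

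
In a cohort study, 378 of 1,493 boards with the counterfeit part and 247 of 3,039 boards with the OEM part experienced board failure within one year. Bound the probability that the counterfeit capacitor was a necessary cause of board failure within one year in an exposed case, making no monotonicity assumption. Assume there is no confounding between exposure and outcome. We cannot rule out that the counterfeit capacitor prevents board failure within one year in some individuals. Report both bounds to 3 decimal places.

p₁ = P(outcome | exposed) = 378/1493 = 0.25318
p₀ = P(outcome | unexposed) = 247/3039 = 0.081277
Under exogeneity alone the bounds on PN are max{0,(p₁−p₀)/p₁} ≤ PN ≤ min{1,(1−p₀)/p₁}.
  lower = (p₁ − p₀)/p₁ = 0.1719 / 0.25318 ≈ 0.6790
  upper = min{1, (1 − p₀)/p₁} = 0.91872 / 0.25318 ≈ 3.6287 → capped at 1

0.679 ≤ PN ≤ 1.000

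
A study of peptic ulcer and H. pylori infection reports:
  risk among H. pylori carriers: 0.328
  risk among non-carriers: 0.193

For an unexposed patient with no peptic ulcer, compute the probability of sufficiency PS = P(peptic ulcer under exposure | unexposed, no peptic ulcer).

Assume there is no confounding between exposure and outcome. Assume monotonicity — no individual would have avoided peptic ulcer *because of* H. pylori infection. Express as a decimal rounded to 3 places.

Let p₁ = 0.328, p₀ = 0.193.
Under exogeneity and monotonicity, PS = (p₁ − p₀) / (1 − p₀).
PS = (0.328 − 0.193) / (1 − 0.193) = 0.135 / 0.807 ≈ 0.1673

PS ≈ 0.167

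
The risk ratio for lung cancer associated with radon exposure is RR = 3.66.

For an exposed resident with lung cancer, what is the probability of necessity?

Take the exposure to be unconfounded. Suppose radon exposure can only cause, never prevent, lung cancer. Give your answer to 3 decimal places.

Under exogeneity and monotonicity, PN = (RR − 1) / RR = 1 − 1/RR.
PN = (3.66 − 1) / 3.66 = 2.66 / 3.66 ≈ 0.7268

PN ≈ 0.727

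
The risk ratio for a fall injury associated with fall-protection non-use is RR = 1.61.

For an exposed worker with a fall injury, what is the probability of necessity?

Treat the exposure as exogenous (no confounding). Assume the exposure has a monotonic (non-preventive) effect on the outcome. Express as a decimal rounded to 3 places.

Under exogeneity and monotonicity, PN = (RR − 1) / RR = 1 − 1/RR.
PN = (1.61 − 1) / 1.61 = 0.61 / 1.61 ≈ 0.3789

PN ≈ 0.379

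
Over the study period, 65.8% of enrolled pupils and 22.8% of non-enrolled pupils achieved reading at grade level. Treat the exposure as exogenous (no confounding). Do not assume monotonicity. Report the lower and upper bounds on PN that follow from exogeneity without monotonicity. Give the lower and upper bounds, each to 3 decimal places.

0.653 ≤ PN ≤ 1.000

p₁ = 0.658, p₀ = 0.228.
Under exogeneity alone the bounds on PN are max{0,(p₁−p₀)/p₁} ≤ PN ≤ min{1,(1−p₀)/p₁}.
  lower = (p₁ − p₀)/p₁ = 0.43 / 0.658 ≈ 0.6535
  upper = min{1, (1 − p₀)/p₁} = 0.772 / 0.658 ≈ 1.1733 → capped at 1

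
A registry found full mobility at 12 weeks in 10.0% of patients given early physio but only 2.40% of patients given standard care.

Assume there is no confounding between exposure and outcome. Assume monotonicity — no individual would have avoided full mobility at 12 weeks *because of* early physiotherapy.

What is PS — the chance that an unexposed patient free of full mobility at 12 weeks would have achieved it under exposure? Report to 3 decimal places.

PS ≈ 0.078

p₁ = 0.1, p₀ = 0.024.
Under exogeneity and monotonicity, PS = (p₁ − p₀) / (1 − p₀).
PS = (0.1 − 0.024) / (1 − 0.024) = 0.076 / 0.976 ≈ 0.0779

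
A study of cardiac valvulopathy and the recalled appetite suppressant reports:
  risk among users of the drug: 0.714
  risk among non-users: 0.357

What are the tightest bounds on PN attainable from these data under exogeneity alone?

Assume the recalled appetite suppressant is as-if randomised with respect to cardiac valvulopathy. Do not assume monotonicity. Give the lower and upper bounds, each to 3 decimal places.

0.500 ≤ PN ≤ 0.901

Let p₁ = 0.714, p₀ = 0.357.
Under exogeneity alone the bounds on PN are max{0,(p₁−p₀)/p₁} ≤ PN ≤ min{1,(1−p₀)/p₁}.
  lower = (p₁ − p₀)/p₁ = 0.357 / 0.714 ≈ 0.5000
  upper = min{1, (1 − p₀)/p₁} = 0.643 / 0.714 ≈ 0.9006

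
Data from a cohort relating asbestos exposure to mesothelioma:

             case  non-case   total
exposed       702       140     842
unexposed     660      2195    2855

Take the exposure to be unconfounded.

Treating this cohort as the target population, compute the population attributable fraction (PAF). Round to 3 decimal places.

p₁ = P(outcome | exposed) = 702/842 = 0.83373
p₀ = P(outcome | unexposed) = 660/2855 = 0.23117
Exposure prevalence π = 842/3697 = 0.22775; overall risk P(Y=1) = 0.36841.
Under exogeneity, PAF = [P(Y=1) − p₀]/P(Y=1).
PAF = (0.36841 − 0.23117) / 0.36841 ≈ 0.3725

PAF ≈ 0.373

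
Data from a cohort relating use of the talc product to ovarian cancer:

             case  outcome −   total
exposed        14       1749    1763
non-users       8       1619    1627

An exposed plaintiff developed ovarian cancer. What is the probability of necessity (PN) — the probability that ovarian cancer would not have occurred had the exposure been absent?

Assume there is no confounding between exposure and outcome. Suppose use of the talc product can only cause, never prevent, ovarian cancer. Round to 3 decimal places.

p₁ = P(outcome | exposed) = 14/1763 = 0.007941
p₀ = P(outcome | unexposed) = 8/1627 = 0.004917
Under exogeneity and monotonicity, PN = (p₁ − p₀) / p₁.
PN = (0.007941 − 0.004917) / 0.007941 = 0.003024 / 0.007941 ≈ 0.3808

PN ≈ 0.381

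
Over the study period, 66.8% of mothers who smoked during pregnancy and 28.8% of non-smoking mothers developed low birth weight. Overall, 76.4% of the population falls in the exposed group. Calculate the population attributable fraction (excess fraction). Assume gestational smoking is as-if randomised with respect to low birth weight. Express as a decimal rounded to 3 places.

p₁ = 0.668, p₀ = 0.288.
Overall risk P(Y=1) = π·p₁ + (1−π)·p₀ = 0.764×0.668 + 0.236×0.288 = 0.57832.
Under exogeneity, PAF = [P(Y=1) − p₀] / P(Y=1).
PAF = (0.57832 − 0.288) / 0.57832 ≈ 0.5020

PAF ≈ 0.502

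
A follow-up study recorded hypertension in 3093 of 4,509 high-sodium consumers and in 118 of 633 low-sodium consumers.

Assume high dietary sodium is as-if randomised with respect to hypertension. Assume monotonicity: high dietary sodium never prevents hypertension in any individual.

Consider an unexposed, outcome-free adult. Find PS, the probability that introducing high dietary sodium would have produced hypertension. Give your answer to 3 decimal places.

p₁ = P(outcome | exposed) = 3093/4509 = 0.68596
p₀ = P(outcome | unexposed) = 118/633 = 0.18641
Under exogeneity and monotonicity, PS = (p₁ − p₀) / (1 − p₀).
PS = (0.68596 − 0.18641) / (1 − 0.18641) = 0.49955 / 0.81359 ≈ 0.6140

PS ≈ 0.614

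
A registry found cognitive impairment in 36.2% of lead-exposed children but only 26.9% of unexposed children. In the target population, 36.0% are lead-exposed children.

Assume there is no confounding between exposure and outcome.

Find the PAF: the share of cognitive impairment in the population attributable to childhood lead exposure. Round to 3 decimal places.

p₁ = 0.362, p₀ = 0.269.
Overall risk P(Y=1) = π·p₁ + (1−π)·p₀ = 0.36×0.362 + 0.64×0.269 = 0.30248.
Under exogeneity, PAF = [P(Y=1) − p₀] / P(Y=1).
PAF = (0.30248 − 0.269) / 0.30248 ≈ 0.1107

PAF ≈ 0.111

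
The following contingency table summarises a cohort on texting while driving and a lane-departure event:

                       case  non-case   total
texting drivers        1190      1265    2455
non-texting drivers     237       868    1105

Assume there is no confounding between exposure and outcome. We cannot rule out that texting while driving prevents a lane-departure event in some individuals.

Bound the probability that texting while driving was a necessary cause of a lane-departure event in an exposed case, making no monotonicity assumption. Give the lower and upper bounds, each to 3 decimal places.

0.558 ≤ PN ≤ 1.000

p₁ = P(outcome | exposed) = 1190/2455 = 0.48473
p₀ = P(outcome | unexposed) = 237/1105 = 0.21448
Under exogeneity alone the bounds on PN are max{0,(p₁−p₀)/p₁} ≤ PN ≤ min{1,(1−p₀)/p₁}.
  lower = (p₁ − p₀)/p₁ = 0.27025 / 0.48473 ≈ 0.5575
  upper = min{1, (1 − p₀)/p₁} = 0.78552 / 0.48473 ≈ 1.6205 → capped at 1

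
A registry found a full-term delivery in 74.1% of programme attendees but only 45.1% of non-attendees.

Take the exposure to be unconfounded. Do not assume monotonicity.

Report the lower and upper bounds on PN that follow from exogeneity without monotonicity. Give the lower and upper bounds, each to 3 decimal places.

0.391 ≤ PN ≤ 0.741

p₁ = 0.741, p₀ = 0.451.
Under exogeneity alone the bounds on PN are max{0,(p₁−p₀)/p₁} ≤ PN ≤ min{1,(1−p₀)/p₁}.
  lower = (p₁ − p₀)/p₁ = 0.29 / 0.741 ≈ 0.3914
  upper = min{1, (1 − p₀)/p₁} = 0.549 / 0.741 ≈ 0.7409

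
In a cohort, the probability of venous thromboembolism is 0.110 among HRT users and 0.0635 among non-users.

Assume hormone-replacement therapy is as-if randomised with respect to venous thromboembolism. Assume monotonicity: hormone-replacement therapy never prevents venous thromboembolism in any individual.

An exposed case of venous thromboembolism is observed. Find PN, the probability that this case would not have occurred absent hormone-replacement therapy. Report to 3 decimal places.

Let p₁ = 0.11, p₀ = 0.0635.
Under exogeneity and monotonicity, PN = (p₁ − p₀) / p₁.
PN = (0.11 − 0.0635) / 0.11 = 0.0465 / 0.11 ≈ 0.4227

PN ≈ 0.423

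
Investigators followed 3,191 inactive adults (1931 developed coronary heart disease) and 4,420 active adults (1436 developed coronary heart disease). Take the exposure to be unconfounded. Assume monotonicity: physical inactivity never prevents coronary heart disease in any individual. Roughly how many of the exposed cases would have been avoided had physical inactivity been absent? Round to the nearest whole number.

about 894 cases

p₁ = P(outcome | exposed) = 1931/3191 = 0.60514
p₀ = P(outcome | unexposed) = 1436/4420 = 0.32489
PN = (p₁ − p₀)/p₁ = (0.60514 − 0.32489) / 0.60514 ≈ 0.46312.
Attributable cases ≈ PN × (exposed cases) = 0.46312 × 1931 ≈ 894.29.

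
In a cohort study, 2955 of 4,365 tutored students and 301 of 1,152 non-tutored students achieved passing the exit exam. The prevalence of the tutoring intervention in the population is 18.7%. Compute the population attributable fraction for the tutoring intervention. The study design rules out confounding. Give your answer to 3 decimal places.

p₁ = P(outcome | exposed) = 2955/4365 = 0.67698
p₀ = P(outcome | unexposed) = 301/1152 = 0.26128
Overall risk P(Y=1) = π·p₁ + (1−π)·p₀ = 0.187×0.67698 + 0.813×0.26128 = 0.33902.
Under exogeneity, PAF = [P(Y=1) − p₀] / P(Y=1).
PAF = (0.33902 − 0.26128) / 0.33902 ≈ 0.2293

PAF ≈ 0.229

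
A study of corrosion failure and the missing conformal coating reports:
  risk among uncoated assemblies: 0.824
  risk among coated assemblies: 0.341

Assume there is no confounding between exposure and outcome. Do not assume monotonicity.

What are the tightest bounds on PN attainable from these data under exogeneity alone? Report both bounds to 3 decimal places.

0.586 ≤ PN ≤ 0.800

Let p₁ = 0.824, p₀ = 0.341.
Under exogeneity alone the bounds on PN are max{0,(p₁−p₀)/p₁} ≤ PN ≤ min{1,(1−p₀)/p₁}.
  lower = (p₁ − p₀)/p₁ = 0.483 / 0.824 ≈ 0.5862
  upper = min{1, (1 − p₀)/p₁} = 0.659 / 0.824 ≈ 0.7998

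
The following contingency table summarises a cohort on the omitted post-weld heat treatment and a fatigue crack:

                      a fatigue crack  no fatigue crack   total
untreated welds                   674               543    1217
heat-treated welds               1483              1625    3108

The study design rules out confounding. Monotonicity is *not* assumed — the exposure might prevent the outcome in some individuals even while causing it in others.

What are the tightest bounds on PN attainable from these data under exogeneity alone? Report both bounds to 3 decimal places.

0.138 ≤ PN ≤ 0.944

p₁ = P(outcome | exposed) = 674/1217 = 0.55382
p₀ = P(outcome | unexposed) = 1483/3108 = 0.47716
Under exogeneity alone the bounds on PN are max{0,(p₁−p₀)/p₁} ≤ PN ≤ min{1,(1−p₀)/p₁}.
  lower = (p₁ − p₀)/p₁ = 0.076665 / 0.55382 ≈ 0.1384
  upper = min{1, (1 − p₀)/p₁} = 0.52284 / 0.55382 ≈ 0.9441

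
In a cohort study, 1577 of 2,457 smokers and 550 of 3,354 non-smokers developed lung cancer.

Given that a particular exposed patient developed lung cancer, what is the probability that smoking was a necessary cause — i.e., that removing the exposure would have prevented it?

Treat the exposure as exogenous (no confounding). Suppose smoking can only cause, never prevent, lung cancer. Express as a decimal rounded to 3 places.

p₁ = P(outcome | exposed) = 1577/2457 = 0.64184
p₀ = P(outcome | unexposed) = 550/3354 = 0.16398
Under exogeneity and monotonicity, PN = (p₁ − p₀) / p₁.
PN = (0.64184 − 0.16398) / 0.64184 = 0.47786 / 0.64184 ≈ 0.7445

PN ≈ 0.745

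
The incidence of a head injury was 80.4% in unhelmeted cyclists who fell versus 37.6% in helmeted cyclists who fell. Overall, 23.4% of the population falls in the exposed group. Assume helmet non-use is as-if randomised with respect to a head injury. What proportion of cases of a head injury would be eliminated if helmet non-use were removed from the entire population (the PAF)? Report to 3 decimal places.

PAF ≈ 0.210

p₁ = 0.804, p₀ = 0.376.
Overall risk P(Y=1) = π·p₁ + (1−π)·p₀ = 0.234×0.804 + 0.766×0.376 = 0.47615.
Under exogeneity, PAF = [P(Y=1) − p₀] / P(Y=1).
PAF = (0.47615 − 0.376) / 0.47615 ≈ 0.2103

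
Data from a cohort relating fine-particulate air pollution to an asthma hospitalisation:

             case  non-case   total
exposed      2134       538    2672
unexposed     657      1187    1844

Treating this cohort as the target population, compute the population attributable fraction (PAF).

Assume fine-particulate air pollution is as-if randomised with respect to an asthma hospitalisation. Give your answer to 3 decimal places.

PAF ≈ 0.424

p₁ = P(outcome | exposed) = 2134/2672 = 0.79865
p₀ = P(outcome | unexposed) = 657/1844 = 0.35629
Exposure prevalence π = 2672/4516 = 0.59167; overall risk P(Y=1) = 0.61802.
Under exogeneity, PAF = [P(Y=1) − p₀]/P(Y=1).
PAF = (0.61802 − 0.35629) / 0.61802 ≈ 0.4235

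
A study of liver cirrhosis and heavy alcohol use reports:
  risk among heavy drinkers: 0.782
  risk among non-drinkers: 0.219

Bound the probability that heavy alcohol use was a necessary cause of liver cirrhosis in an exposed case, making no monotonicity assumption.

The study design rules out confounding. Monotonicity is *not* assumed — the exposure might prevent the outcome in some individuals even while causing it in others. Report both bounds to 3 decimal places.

Let p₁ = 0.782, p₀ = 0.219.
Under exogeneity alone the bounds on PN are max{0,(p₁−p₀)/p₁} ≤ PN ≤ min{1,(1−p₀)/p₁}.
  lower = (p₁ − p₀)/p₁ = 0.563 / 0.782 ≈ 0.7199
  upper = min{1, (1 − p₀)/p₁} = 0.781 / 0.782 ≈ 0.9987

0.720 ≤ PN ≤ 0.999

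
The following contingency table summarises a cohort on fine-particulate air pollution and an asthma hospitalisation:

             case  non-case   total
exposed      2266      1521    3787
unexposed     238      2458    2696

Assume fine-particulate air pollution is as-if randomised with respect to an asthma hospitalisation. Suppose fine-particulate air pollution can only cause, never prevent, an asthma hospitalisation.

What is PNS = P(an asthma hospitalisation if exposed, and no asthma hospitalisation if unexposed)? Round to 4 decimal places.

p₁ = P(outcome | exposed) = 2266/3787 = 0.59836
p₀ = P(outcome | unexposed) = 238/2696 = 0.088279
Under exogeneity and monotonicity, PNS = p₁ − p₀.
PNS = 0.59836 − 0.088279 = 0.51008

PNS ≈ 0.5101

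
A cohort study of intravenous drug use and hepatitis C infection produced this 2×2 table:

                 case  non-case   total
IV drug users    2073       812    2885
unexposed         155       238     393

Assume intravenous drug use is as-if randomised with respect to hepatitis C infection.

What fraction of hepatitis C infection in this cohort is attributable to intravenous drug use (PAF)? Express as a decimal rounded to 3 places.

PAF ≈ 0.420

p₁ = P(outcome | exposed) = 2073/2885 = 0.71854
p₀ = P(outcome | unexposed) = 155/393 = 0.3944
Exposure prevalence π = 2885/3278 = 0.88011; overall risk P(Y=1) = 0.67968.
Under exogeneity, PAF = [P(Y=1) − p₀]/P(Y=1).
PAF = (0.67968 − 0.3944) / 0.67968 ≈ 0.4197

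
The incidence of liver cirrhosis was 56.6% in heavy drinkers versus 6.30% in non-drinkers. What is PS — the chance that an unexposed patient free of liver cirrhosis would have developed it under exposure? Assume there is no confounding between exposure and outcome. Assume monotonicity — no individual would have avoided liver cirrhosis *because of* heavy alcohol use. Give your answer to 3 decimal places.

PS ≈ 0.537

p₁ = 0.566, p₀ = 0.063.
Under exogeneity and monotonicity, PS = (p₁ − p₀) / (1 − p₀).
PS = (0.566 − 0.063) / (1 − 0.063) = 0.503 / 0.937 ≈ 0.5368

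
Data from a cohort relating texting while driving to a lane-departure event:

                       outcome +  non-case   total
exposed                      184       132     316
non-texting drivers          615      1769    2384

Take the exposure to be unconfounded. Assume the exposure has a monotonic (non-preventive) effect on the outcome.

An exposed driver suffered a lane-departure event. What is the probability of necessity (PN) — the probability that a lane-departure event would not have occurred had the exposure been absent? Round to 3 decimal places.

PN ≈ 0.557

p₁ = P(outcome | exposed) = 184/316 = 0.58228
p₀ = P(outcome | unexposed) = 615/2384 = 0.25797
Under exogeneity and monotonicity, PN = (p₁ − p₀) / p₁.
PN = (0.58228 − 0.25797) / 0.58228 = 0.32431 / 0.58228 ≈ 0.5570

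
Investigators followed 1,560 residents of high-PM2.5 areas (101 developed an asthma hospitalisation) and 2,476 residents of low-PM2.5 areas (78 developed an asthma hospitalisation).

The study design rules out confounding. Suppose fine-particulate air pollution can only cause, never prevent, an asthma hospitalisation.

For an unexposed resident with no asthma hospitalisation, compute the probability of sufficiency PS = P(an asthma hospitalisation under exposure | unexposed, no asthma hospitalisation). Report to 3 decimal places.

PS ≈ 0.034

p₁ = P(outcome | exposed) = 101/1560 = 0.064744
p₀ = P(outcome | unexposed) = 78/2476 = 0.031502
Under exogeneity and monotonicity, PS = (p₁ − p₀) / (1 − p₀).
PS = (0.064744 − 0.031502) / (1 − 0.031502) = 0.033241 / 0.9685 ≈ 0.0343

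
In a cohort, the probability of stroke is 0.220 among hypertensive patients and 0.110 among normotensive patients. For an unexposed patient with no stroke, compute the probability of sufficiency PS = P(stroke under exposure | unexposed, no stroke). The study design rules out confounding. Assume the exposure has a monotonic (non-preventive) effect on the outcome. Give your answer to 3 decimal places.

Let p₁ = 0.22, p₀ = 0.11.
Under exogeneity and monotonicity, PS = (p₁ − p₀) / (1 − p₀).
PS = (0.22 − 0.11) / (1 − 0.11) = 0.11 / 0.89 ≈ 0.1236

PS ≈ 0.124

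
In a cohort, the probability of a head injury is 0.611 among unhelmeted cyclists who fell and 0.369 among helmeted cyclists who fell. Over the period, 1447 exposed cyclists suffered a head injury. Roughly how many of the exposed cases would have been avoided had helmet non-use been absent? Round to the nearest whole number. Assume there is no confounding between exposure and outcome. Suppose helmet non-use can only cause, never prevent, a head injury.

Let p₁ = 0.611, p₀ = 0.369.
PN = (p₁ − p₀)/p₁ = (0.611 − 0.369) / 0.611 ≈ 0.39607.
Attributable cases ≈ PN × (exposed cases) = 0.39607 × 1447 ≈ 573.12.

about 573 cases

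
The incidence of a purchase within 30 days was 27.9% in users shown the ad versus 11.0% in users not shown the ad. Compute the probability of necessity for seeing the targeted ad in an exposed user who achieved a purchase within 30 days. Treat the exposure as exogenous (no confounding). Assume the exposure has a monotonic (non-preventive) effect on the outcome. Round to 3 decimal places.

p₁ = 0.279, p₀ = 0.11.
Under exogeneity and monotonicity, PN = (p₁ − p₀) / p₁.
PN = (0.279 − 0.11) / 0.279 = 0.169 / 0.279 ≈ 0.6057

PN ≈ 0.606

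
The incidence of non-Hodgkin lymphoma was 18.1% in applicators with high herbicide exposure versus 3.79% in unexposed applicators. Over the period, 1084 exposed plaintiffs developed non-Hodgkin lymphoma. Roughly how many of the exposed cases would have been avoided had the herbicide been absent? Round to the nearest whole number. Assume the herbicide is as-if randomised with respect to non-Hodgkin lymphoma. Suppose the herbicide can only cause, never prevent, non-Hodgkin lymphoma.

p₁ = 0.181, p₀ = 0.0379.
PN = (p₁ − p₀)/p₁ = (0.181 − 0.0379) / 0.181 ≈ 0.79061.
Attributable cases ≈ PN × (exposed cases) = 0.79061 × 1084 ≈ 857.02.

about 857 cases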